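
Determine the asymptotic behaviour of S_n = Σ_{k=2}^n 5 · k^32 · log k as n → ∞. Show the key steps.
S_n ~ 5 · n^33 log n / 33 − 5 · n^33 / 1089

By integral comparison, S_n = ∫_1^n 5 · x^32 · log x dx + O(n^32 · log n). For the integral, ∫ x^32 log x dx = n^33 log n / 33 − n^33/1089 (integration by parts). Hence S_n ~ 5 · n^33 log n / 33 − 5 · n^33 / 1089.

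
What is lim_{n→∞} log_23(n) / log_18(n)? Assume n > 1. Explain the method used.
lim = ln(18) / ln(23) = log_23(18)

Change of base: log_23(n) = ln n / ln 23 and log_18(n) = ln n / ln 18. The ratio is (ln n / ln 23) · (ln 18 / ln n) = ln 18 / ln 23, a constant independent of n. So the limit is ln 18 / ln 23 = log_23(18).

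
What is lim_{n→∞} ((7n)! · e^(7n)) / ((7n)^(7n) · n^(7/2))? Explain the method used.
lim = 0

Stirling: (7n)! ~ sqrt(2π·7n) · (7n/e)^(7n). Hence
  (7n)! · e^(7n) / (7n)^(7n) ~ sqrt(2π·7n).
Dividing by n^(7/2): sqrt(2π·7n) / n^(7/2) = sqrt(2π·7) · n^((1−7)/2), so the expression behaves like sqrt(2π·7) · n^((1−7)/2) → 0.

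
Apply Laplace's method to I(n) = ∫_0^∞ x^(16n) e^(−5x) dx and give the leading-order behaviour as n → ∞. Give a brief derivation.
I(n) ~ (sqrt(2π·16n) / 5) · (16n/(5e))^(16n)

Write the integrand as exp(16n ln x − 5x) and set f(x) = 16n ln x − 5x. Then f'(x) = 16n/x − 5 = 0 at x* = 16n/5, and f''(x*) = −16n/x*^2 = −5^2/(16n). Laplace's method (interior maximum) gives
  I(n) ~ e^(f(x*)) · sqrt(2π / |f''(x*)|)
        = exp(16n ln(16n/5) − 16n) · sqrt(2π · 16n / 5^2)
        = (16n/5)^(16n) e^(−16n) · sqrt(2π·16n) / 5
        = (sqrt(2π·16n) / 5) · (16n/(5e))^(16n).
This matches Γ(16n+1)/5^(16n+1) with Stirling applied to Γ.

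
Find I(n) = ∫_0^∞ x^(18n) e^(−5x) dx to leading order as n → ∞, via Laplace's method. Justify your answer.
I(n) ~ (sqrt(2π·18n) / 5) · (18n/(5e))^(18n)

Write the integrand as exp(18n ln x − 5x) and set f(x) = 18n ln x − 5x. Then f'(x) = 18n/x − 5 = 0 at x* = 18n/5, and f''(x*) = −18n/x*^2 = −5^2/(18n). Laplace's method (interior maximum) gives
  I(n) ~ e^(f(x*)) · sqrt(2π / |f''(x*)|)
        = exp(18n ln(18n/5) − 18n) · sqrt(2π · 18n / 5^2)
        = (18n/5)^(18n) e^(−18n) · sqrt(2π·18n) / 5
        = (sqrt(2π·18n) / 5) · (18n/(5e))^(18n).
This matches Γ(18n+1)/5^(18n+1) with Stirling applied to Γ.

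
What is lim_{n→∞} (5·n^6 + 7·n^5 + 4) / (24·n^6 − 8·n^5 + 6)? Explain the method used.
lim = 5/24

For large n the leading n^6 terms dominate both numerator and denominator. Dividing top and bottom by n^6, every other term tends to 0, leaving 5/24.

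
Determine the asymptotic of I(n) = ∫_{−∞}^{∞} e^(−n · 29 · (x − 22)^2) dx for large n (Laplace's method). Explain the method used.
I(n) = sqrt(π/(29n))

Here φ(x) = 29 · (x − 22)^2 has its unique minimum at x* = 22 with φ(x*) = 0 and φ''(x*) = 58. Laplace's method gives
  I(n) ~ e^(−n φ(x*)) · sqrt(2π / (n · φ''(x*))) = sqrt(2π / (58n)) = sqrt(π/(29n)).
This is exact: substituting u = (x − 22)·sqrt(29n) gives I(n) = (1/sqrt(29n)) ∫_{−∞}^{∞} e^(−u^2) du = sqrt(π/(29n)).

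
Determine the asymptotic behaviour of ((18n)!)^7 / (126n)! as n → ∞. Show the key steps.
((18n)!)^7/(126n)! ~ ((2π·18n)^(6/2) / sqrt(7)) · 7^(−7·18n)  →  0

Write N = 18n. Stirling: N! ~ sqrt(2π N)(N/e)^N and (7N)! ~ sqrt(2π·7N)·(7N/e)^(7N).
  (N!)^7/(7N)! ~ (2π N)^(7/2) (N/e)^(7N) / [sqrt(2π·7N) (7N/e)^(7N)]
     = (2π N)^(7/2) / sqrt(2π·7N) · (N/(7N))^(7N)
     = (2π N)^((7−1)/2) / sqrt(7) · 7^(−7N).
Since 7^7 > 1, the factor 7^(−7N) decays exponentially, so the ratio → 0. Substituting N = 18n gives the stated form.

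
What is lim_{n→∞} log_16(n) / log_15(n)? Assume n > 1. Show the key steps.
lim = ln(15) / ln(16) = log_16(15)

Change of base: log_16(n) = ln n / ln 16 and log_15(n) = ln n / ln 15. The ratio is (ln n / ln 16) · (ln 15 / ln n) = ln 15 / ln 16, a constant independent of n. So the limit is ln 15 / ln 16 = log_16(15).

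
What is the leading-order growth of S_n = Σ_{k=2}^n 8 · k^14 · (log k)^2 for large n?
S_n ~ 8 · n^15 · (log n)^2 / 15

By integral comparison, S_n = ∫_1^n 8 · x^14 · (log x)^2 dx + O(n^14 · (log n)^2). For the integral, the leading term of ∫_1^n x^14 (log x)^2 dx is n^15/15 · (log n)^2 (by repeated integration by parts; each step lowers the log-exponent and produces a relatively O(1/log n) correction). Hence S_n ~ 8 · n^15 · (log n)^2 / 15.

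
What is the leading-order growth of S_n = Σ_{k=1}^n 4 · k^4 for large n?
S_n ~ 4 · n^5 / 5

By integral comparison (Euler-Maclaurin), Σ_{k=1}^n 4 · k^4 = 4 · ∫_0^n x^4 dx + O(n^4) = 4 · n^5/5 + O(n^4). (Equivalently, Faulhaber's formula gives the same leading term.)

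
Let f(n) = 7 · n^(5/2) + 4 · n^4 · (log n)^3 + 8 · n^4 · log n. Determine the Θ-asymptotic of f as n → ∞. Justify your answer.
f(n) ∈ Θ(n^4 · (log n)^3)

Compare the terms by growth order. For large n, n^a · (log n)^b dominates n^a' · (log n)^b' iff a > a', or (a = a' and b > b'). Ranking the 3 terms shows the dominant one is 4 · n^4 · (log n)^3. Hence f(n) ∈ Θ(n^4 · (log n)^3).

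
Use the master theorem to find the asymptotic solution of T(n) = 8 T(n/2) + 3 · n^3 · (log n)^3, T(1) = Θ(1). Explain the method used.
T(n) = Θ(n^3 · (log n)^4)

Here log_2 8 = 3 and f(n) = 3 · n^3 · (log n)^3 = Θ(n^(log_2 8) · (log n)^3). This is the extended Case 2 of the master theorem (f matches the critical exponent up to log factors), giving T(n) = Θ(n^(log_2 8) · (log n)^(3+1)) = Θ(n^3 · (log n)^4).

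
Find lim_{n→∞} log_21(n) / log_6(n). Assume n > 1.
lim = ln(6) / ln(21) = log_21(6)

Change of base: log_21(n) = ln n / ln 21 and log_6(n) = ln n / ln 6. The ratio is (ln n / ln 21) · (ln 6 / ln n) = ln 6 / ln 21, a constant independent of n. So the limit is ln 6 / ln 21 = log_21(6).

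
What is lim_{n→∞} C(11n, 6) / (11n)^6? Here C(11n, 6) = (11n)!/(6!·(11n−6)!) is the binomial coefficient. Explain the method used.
lim = 1/6! = 1/720

With N = 11n → ∞: C(N, 6) / N^6 = [N(N−1)…(N−5)] / (6! · N^6) = (1/6!) · 1 · (1 − 1/(11n)) · … · (1 − 5/(11n)). Each factor → 1 as N → ∞, so the limit is 1/6! = 1/720.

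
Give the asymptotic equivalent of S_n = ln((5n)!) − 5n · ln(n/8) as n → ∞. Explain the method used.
S_n ~ 5n · (ln 40 − 1) + O(ln n)

Stirling: ln((5n)!) = 5n ln(5n) − 5n + O(ln n).
  S_n = 5n ln(5n) − 5n − 5n ln(n/8) + O(ln n)
      = 5n ln(5n) − 5n ln n + 5n ln 8 − 5n + O(ln n)
      = 5n ln 5 + 5n ln 8 − 5n + O(ln n)
      = 5n (ln 40 − 1) + O(ln n).
Numerically ln(40) − 1 ≈ 2.6889.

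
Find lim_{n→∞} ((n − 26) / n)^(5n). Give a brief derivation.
lim = e^(−130)

Rewrite as (1 − 26/n)^(5n). By the standard limit (1 + x/n)^n → e^x, we have (1 − 26/n)^n → e^(−26), and raising to the 5th power gives e^(−130).
More precisely, ln[(1 − 26/n)^(5n)] = 5n · ln(1 − 26/n) = 5n · (-26/n + O(1/n^2)) = -130 + O(1/n) → -130.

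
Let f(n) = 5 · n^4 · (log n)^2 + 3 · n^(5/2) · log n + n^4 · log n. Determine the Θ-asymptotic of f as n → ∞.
f(n) ∈ Θ(n^4 · (log n)^2)

Compare the terms by growth order. For large n, n^a · (log n)^b dominates n^a' · (log n)^b' iff a > a', or (a = a' and b > b'). Ranking the 3 terms shows the dominant one is 5 · n^4 · (log n)^2. Hence f(n) ∈ Θ(n^4 · (log n)^2).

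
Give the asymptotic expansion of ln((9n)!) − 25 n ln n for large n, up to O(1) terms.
ln((9n)!) − 25 n ln n = −16 n ln n + 9(ln 9 − 1) n + (1/2) ln(2π·9n) + O(1/n)

Stirling: ln((9n)!) = 9n ln(9n) − 9n + (1/2) ln(2π·9n) + O(1/n).
Expand 9n ln(9n) = 9n (ln n + ln 9) = 9n ln n + 9n ln 9.
Subtract 25n ln n: leading term is (9 − 25) n ln n = −16 n ln n. The next term is 9n ln 9 − 9n = 9(ln 9 − 1) n. Then the (1/2) ln(2π·9n) correction.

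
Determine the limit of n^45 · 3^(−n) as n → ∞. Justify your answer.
lim = 0

Exponentials with base > 1 dominate every fixed polynomial: for any fixed c, n^c / 3^n → 0 as n → ∞ (e.g. by the ratio test, or by writing 3^n = e^(n ln 3) and noting e^(n ln 3) / n^c → ∞). Hence n^45 · 3^(−n) = n^45 / 3^n → 0.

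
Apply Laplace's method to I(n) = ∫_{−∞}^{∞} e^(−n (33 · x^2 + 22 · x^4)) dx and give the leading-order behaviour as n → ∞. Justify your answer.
I(n) ~ sqrt(π/(33n))

φ(x) = 33 · x^2 + 22 · x^4 has its unique global minimum at x* = 0 (since φ'(x) = 66x + 88x^3 = 0 only at x = 0 for real x with both coefficients positive, and φ → ∞ as |x| → ∞). At x* = 0, φ(0) = 0 and φ''(0) = 66. Laplace's method then gives
  I(n) ~ sqrt(2π / (n · φ''(0))) · e^(−n φ(0)) = sqrt(2π / (66n)) = sqrt(π/(33n)).
The 22 · x^4 term contributes only at subleading order (an O(1/n) relative correction).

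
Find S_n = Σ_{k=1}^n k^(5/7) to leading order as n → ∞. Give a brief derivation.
S_n ~ (7/12) · n^(12/7)

Integral comparison: Σ_{k=1}^n k^(5/7) = ∫_0^n x^(5/7) dx + O(n^(5/7)). The integral is n^(1 + 5/7) / (1 + 5/7) = n^((5+7)/7) / ((5+7)/7) = (7/12) · n^(12/7).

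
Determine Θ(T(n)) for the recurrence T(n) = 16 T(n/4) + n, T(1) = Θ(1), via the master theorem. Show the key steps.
T(n) = Θ(n^2)

Master theorem: compare f(n) = n to n^(log_4 16) where log_4 16 = 2. Since 1 < log_4 16, we have f(n) = O(n^(log_4 16 − ε)) for some ε > 0 — Case 1. Hence T(n) = Θ(n^(log_4 16)) = Θ(n^2).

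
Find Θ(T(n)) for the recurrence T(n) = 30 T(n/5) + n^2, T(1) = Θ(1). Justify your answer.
T(n) = Θ(n^(log_5 30))

Master theorem: compare f(n) = n^2 to n^(log_5 30) where log_5 30 ≈ 2.113. Since 2 < log_5 30, we have f(n) = O(n^(log_5 30 − ε)) for some ε > 0 — Case 1. Hence T(n) = Θ(n^(log_5 30)).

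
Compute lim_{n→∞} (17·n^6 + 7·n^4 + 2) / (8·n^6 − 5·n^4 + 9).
lim = 17/8

For large n the leading n^6 terms dominate both numerator and denominator. Dividing top and bottom by n^6, every other term tends to 0, leaving 17/8.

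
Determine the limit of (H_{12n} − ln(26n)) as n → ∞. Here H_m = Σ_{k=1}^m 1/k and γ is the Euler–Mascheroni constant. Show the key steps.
lim = ln(6/13) + γ

By Euler-Maclaurin, H_m = ln m + γ + O(1/m). So
  H_{12n} − ln(26n) = ln(12n) + γ − ln(26n) + O(1/n)
                       = ln(12/26) + γ + O(1/n).
Hence the limit is ln(12/26) + γ (= ln(6/13)).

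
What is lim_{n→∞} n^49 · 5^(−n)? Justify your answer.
lim = 0

Exponentials with base > 1 dominate every fixed polynomial: for any fixed c, n^c / 5^n → 0 as n → ∞ (e.g. by the ratio test, or by writing 5^n = e^(n ln 5) and noting e^(n ln 5) / n^c → ∞). Hence n^49 · 5^(−n) = n^49 / 5^n → 0.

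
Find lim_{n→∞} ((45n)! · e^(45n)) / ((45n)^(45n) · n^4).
lim = 0

Stirling: (45n)! ~ sqrt(2π·45n) · (45n/e)^(45n). Hence
  (45n)! · e^(45n) / (45n)^(45n) ~ sqrt(2π·45n).
Dividing by n^4: sqrt(2π·45n) / n^4 = sqrt(2π·45) · n^((1−8)/2), so the expression behaves like sqrt(2π·45) · n^((1−8)/2) → 0.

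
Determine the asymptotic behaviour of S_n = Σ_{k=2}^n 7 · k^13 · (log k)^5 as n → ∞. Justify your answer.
S_n ~ n^14 · (log n)^5 / 2

By integral comparison, S_n = ∫_1^n 7 · x^13 · (log x)^5 dx + O(n^13 · (log n)^5). For the integral, the leading term of ∫_1^n x^13 (log x)^5 dx is n^14/14 · (log n)^5 (by repeated integration by parts; each step lowers the log-exponent and produces a relatively O(1/log n) correction). Hence S_n ~ n^14 · (log n)^5 / 2.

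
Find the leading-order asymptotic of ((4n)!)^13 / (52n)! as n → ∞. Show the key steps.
((4n)!)^13/(52n)! ~ ((2π·4n)^(12/2) / sqrt(13)) · 13^(−13·4n)  →  0

Write N = 4n. Stirling: N! ~ sqrt(2π N)(N/e)^N and (13N)! ~ sqrt(2π·13N)·(13N/e)^(13N).
  (N!)^13/(13N)! ~ (2π N)^(13/2) (N/e)^(13N) / [sqrt(2π·13N) (13N/e)^(13N)]
     = (2π N)^(13/2) / sqrt(2π·13N) · (N/(13N))^(13N)
     = (2π N)^((13−1)/2) / sqrt(13) · 13^(−13N).
Since 13^13 > 1, the factor 13^(−13N) decays exponentially, so the ratio → 0. Substituting N = 4n gives the stated form.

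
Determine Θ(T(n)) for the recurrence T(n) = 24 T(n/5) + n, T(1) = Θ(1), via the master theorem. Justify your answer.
T(n) = Θ(n^(log_5 24))

Master theorem: compare f(n) = n to n^(log_5 24) where log_5 24 ≈ 1.975. Since 1 < log_5 24, we have f(n) = O(n^(log_5 24 − ε)) for some ε > 0 — Case 1. Hence T(n) = Θ(n^(log_5 24)).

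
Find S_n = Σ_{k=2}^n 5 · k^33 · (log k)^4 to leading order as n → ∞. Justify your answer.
S_n ~ 5 · n^34 · (log n)^4 / 34

By integral comparison, S_n = ∫_1^n 5 · x^33 · (log x)^4 dx + O(n^33 · (log n)^4). For the integral, the leading term of ∫_1^n x^33 (log x)^4 dx is n^34/34 · (log n)^4 (by repeated integration by parts; each step lowers the log-exponent and produces a relatively O(1/log n) correction). Hence S_n ~ 5 · n^34 · (log n)^4 / 34.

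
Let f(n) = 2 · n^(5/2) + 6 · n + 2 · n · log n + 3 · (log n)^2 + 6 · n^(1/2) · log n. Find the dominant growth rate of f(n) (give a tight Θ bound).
f(n) ∈ Θ(n^(5/2))

Compare the terms by growth order. For large n, n^a · (log n)^b dominates n^a' · (log n)^b' iff a > a', or (a = a' and b > b'). Ranking the 5 terms shows the dominant one is 2 · n^(5/2). Hence f(n) ∈ Θ(n^(5/2)).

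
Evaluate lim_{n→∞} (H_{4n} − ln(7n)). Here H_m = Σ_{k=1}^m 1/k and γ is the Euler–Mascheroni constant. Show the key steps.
lim = ln(4/7) + γ

By Euler-Maclaurin, H_m = ln m + γ + O(1/m). So
  H_{4n} − ln(7n) = ln(4n) + γ − ln(7n) + O(1/n)
                       = ln(4/7) + γ + O(1/n).
Hence the limit is ln(4/7) + γ.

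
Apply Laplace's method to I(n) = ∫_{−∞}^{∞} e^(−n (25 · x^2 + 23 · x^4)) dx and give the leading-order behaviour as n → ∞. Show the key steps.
I(n) ~ sqrt(π/(25n))

φ(x) = 25 · x^2 + 23 · x^4 has its unique global minimum at x* = 0 (since φ'(x) = 50x + 92x^3 = 0 only at x = 0 for real x with both coefficients positive, and φ → ∞ as |x| → ∞). At x* = 0, φ(0) = 0 and φ''(0) = 50. Laplace's method then gives
  I(n) ~ sqrt(2π / (n · φ''(0))) · e^(−n φ(0)) = sqrt(2π / (50n)) = sqrt(π/(25n)).
The 23 · x^4 term contributes only at subleading order (an O(1/n) relative correction).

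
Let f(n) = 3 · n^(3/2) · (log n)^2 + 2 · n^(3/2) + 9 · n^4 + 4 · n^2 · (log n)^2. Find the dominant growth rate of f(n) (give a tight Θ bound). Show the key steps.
f(n) ∈ Θ(n^4)

Compare the terms by growth order. For large n, n^a · (log n)^b dominates n^a' · (log n)^b' iff a > a', or (a = a' and b > b'). Ranking the 4 terms shows the dominant one is 9 · n^4. Hence f(n) ∈ Θ(n^4).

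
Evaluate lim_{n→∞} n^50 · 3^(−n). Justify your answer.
lim = 0

Exponentials with base > 1 dominate every fixed polynomial: for any fixed c, n^c / 3^n → 0 as n → ∞ (e.g. by the ratio test, or by writing 3^n = e^(n ln 3) and noting e^(n ln 3) / n^c → ∞). Hence n^50 · 3^(−n) = n^50 / 3^n → 0.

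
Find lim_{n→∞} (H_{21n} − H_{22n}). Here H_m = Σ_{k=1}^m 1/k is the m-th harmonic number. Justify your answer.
lim = ln(21/22)

Euler-Maclaurin gives H_m = ln m + γ + 1/(2m) + O(1/m^2). The γ and O(1/m) terms cancel in the difference:
  H_{21n} − H_{22n} = ln(21n) − ln(22n) + O(1/n) = ln(21/22) + O(1/n).
Hence the limit is ln(21/22).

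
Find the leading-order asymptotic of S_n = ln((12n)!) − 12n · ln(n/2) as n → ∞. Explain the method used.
S_n ~ 12n · (ln 24 − 1) + O(ln n)

Stirling: ln((12n)!) = 12n ln(12n) − 12n + O(ln n).
  S_n = 12n ln(12n) − 12n − 12n ln(n/2) + O(ln n)
      = 12n ln(12n) − 12n ln n + 12n ln 2 − 12n + O(ln n)
      = 12n ln 12 + 12n ln 2 − 12n + O(ln n)
      = 12n (ln 24 − 1) + O(ln n).
Numerically ln(24) − 1 ≈ 2.1781.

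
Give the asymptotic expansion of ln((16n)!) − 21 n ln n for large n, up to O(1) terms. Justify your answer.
ln((16n)!) − 21 n ln n = −5 n ln n + 16(ln 16 − 1) n + (1/2) ln(2π·16n) + O(1/n)

Stirling: ln((16n)!) = 16n ln(16n) − 16n + (1/2) ln(2π·16n) + O(1/n).
Expand 16n ln(16n) = 16n (ln n + ln 16) = 16n ln n + 16n ln 16.
Subtract 21n ln n: leading term is (16 − 21) n ln n = −5 n ln n. The next term is 16n ln 16 − 16n = 16(ln 16 − 1) n. Then the (1/2) ln(2π·16n) correction.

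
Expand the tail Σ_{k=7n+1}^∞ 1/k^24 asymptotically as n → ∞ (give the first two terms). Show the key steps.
Σ_{k>7n} 1/k^24 = 1/(23 · (7n)^23) − 1/(2 · (7n)^24) + O(1/(7n)^25)

Compare to the integral: ∫_{7n}^∞ x^(−24) dx = [−x^(−23)/23]_{7n}^∞ = 1/((24−1)·(7n)^23). The Euler-Maclaurin correction adds −f(7n)/2 = −1/(2·(7n)^24). Euler-Maclaurin then gives
  Σ_{k>7n} 1/k^24 = ∫_{7n}^∞ dx/x^24 − 1/(2·(7n)^24) + O(1/(7n)^25).
(Equivalently this is ζ(24) − Σ_{k≤7n} 1/k^24.)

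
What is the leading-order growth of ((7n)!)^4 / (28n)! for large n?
((7n)!)^4/(28n)! ~ ((2π·7n)^(3/2) / 2) · 4^(−4·7n)  →  0

Write N = 7n. Stirling: N! ~ sqrt(2π N)(N/e)^N and (4N)! ~ sqrt(2π·4N)·(4N/e)^(4N).
  (N!)^4/(4N)! ~ (2π N)^(4/2) (N/e)^(4N) / [sqrt(2π·4N) (4N/e)^(4N)]
     = (2π N)^(4/2) / sqrt(2π·4N) · (N/(4N))^(4N)
     = (2π N)^((4−1)/2) / 2 · 4^(−4N).
Since 4^4 > 1, the factor 4^(−4N) decays exponentially, so the ratio → 0. Substituting N = 7n gives the stated form.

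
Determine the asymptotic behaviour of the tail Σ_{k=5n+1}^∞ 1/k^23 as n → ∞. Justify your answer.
Σ_{k>5n} 1/k^23 ~ 1/(22 · (5n)^22)

Compare to the integral: ∫_{5n}^∞ x^(−23) dx = [−x^(−22)/22]_{5n}^∞ = 1/((23−1)·(5n)^22). Euler-Maclaurin then gives
  Σ_{k>5n} 1/k^23 = ∫_{5n}^∞ dx/x^23 − 1/(2·(5n)^23) + O(1/(5n)^24).
(Equivalently this is ζ(23) − Σ_{k≤5n} 1/k^23.)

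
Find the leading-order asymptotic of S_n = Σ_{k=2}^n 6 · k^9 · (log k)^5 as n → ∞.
S_n ~ 3 · n^10 · (log n)^5 / 5

By integral comparison, S_n = ∫_1^n 6 · x^9 · (log x)^5 dx + O(n^9 · (log n)^5). For the integral, the leading term of ∫_1^n x^9 (log x)^5 dx is n^10/10 · (log n)^5 (by repeated integration by parts; each step lowers the log-exponent and produces a relatively O(1/log n) correction). Hence S_n ~ 3 · n^10 · (log n)^5 / 5.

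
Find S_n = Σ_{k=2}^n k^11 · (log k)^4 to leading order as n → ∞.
S_n ~ n^12 · (log n)^4 / 12

By integral comparison, S_n = ∫_1^n x^11 · (log x)^4 dx + O(n^11 · (log n)^4). For the integral, the leading term of ∫_1^n x^11 (log x)^4 dx is n^12/12 · (log n)^4 (by repeated integration by parts; each step lowers the log-exponent and produces a relatively O(1/log n) correction). Hence S_n ~ n^12 · (log n)^4 / 12.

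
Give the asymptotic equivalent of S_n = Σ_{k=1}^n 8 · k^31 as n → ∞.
S_n ~ n^32 / 4

By integral comparison (Euler-Maclaurin), Σ_{k=1}^n 8 · k^31 = 8 · ∫_0^n x^31 dx + O(n^31) = 8 · n^32/32 = n^32 / 4 + O(n^31). (Equivalently, Faulhaber's formula gives the same leading term.)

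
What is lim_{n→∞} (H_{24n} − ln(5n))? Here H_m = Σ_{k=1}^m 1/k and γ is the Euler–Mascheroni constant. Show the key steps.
lim = ln(24/5) + γ

By Euler-Maclaurin, H_m = ln m + γ + O(1/m). So
  H_{24n} − ln(5n) = ln(24n) + γ − ln(5n) + O(1/n)
                       = ln(24/5) + γ + O(1/n).
Hence the limit is ln(24/5) + γ.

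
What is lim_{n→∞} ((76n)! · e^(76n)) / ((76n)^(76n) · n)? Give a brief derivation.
lim = 0

Stirling: (76n)! ~ sqrt(2π·76n) · (76n/e)^(76n). Hence
  (76n)! · e^(76n) / (76n)^(76n) ~ sqrt(2π·76n).
Dividing by n: sqrt(2π·76n) / n = sqrt(2π·76) · n^((1−2)/2), so the expression behaves like sqrt(2π·76) · n^((1−2)/2) → 0.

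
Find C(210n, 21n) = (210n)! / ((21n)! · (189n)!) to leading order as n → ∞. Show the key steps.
C(210n, 21n) ~ (10000000000/387420489)^(21n) · sqrt(5/(9π·21n))

Write N = 21n. Apply Stirling to each factorial:
  (10N)! ~ sqrt(2π·10N) · (10N/e)^(10N),
  N! ~ sqrt(2π N) · (N/e)^N,
  (9N)! ~ sqrt(2π·9N) · (9N/e)^(9N).
The exponential factors combine to (10N)^(10N) / (N^N · (9N)^(9N)) = 10^(10N)/9^(9N) = (10^10/9^9)^N = (10000000000/387420489)^N.
The square-root prefactors combine to sqrt(2π·10N) / (sqrt(2π N)·sqrt(2π·9N)) = sqrt(10 / (2π·9·N)) = sqrt(5/(9π·21n)).
Substituting N = 21n: C(210n, 21n) ~ (10000000000/387420489)^(21n) · sqrt(5/(9π·21n)).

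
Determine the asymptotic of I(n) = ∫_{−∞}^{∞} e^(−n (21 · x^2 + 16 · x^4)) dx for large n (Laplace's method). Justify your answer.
I(n) ~ sqrt(π/(21n))

φ(x) = 21 · x^2 + 16 · x^4 has its unique global minimum at x* = 0 (since φ'(x) = 42x + 64x^3 = 0 only at x = 0 for real x with both coefficients positive, and φ → ∞ as |x| → ∞). At x* = 0, φ(0) = 0 and φ''(0) = 42. Laplace's method then gives
  I(n) ~ sqrt(2π / (n · φ''(0))) · e^(−n φ(0)) = sqrt(2π / (42n)) = sqrt(π/(21n)).
The 16 · x^4 term contributes only at subleading order (an O(1/n) relative correction).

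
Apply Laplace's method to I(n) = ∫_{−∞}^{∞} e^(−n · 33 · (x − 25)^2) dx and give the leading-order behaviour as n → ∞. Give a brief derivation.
I(n) = sqrt(π/(33n))

Here φ(x) = 33 · (x − 25)^2 has its unique minimum at x* = 25 with φ(x*) = 0 and φ''(x*) = 66. Laplace's method gives
  I(n) ~ e^(−n φ(x*)) · sqrt(2π / (n · φ''(x*))) = sqrt(2π / (66n)) = sqrt(π/(33n)).
This is exact: substituting u = (x − 25)·sqrt(33n) gives I(n) = (1/sqrt(33n)) ∫_{−∞}^{∞} e^(−u^2) du = sqrt(π/(33n)).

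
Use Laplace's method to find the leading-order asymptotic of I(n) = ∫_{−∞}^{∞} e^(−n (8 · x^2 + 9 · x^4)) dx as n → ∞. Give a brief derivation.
I(n) ~ sqrt(π/(8n))

φ(x) = 8 · x^2 + 9 · x^4 has its unique global minimum at x* = 0 (since φ'(x) = 16x + 36x^3 = 0 only at x = 0 for real x with both coefficients positive, and φ → ∞ as |x| → ∞). At x* = 0, φ(0) = 0 and φ''(0) = 16. Laplace's method then gives
  I(n) ~ sqrt(2π / (n · φ''(0))) · e^(−n φ(0)) = sqrt(2π / (16n)) = sqrt(π/(8n)).
The 9 · x^4 term contributes only at subleading order (an O(1/n) relative correction).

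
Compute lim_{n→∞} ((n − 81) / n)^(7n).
lim = e^(−567)

Rewrite as (1 − 81/n)^(7n). By the standard limit (1 + x/n)^n → e^x, we have (1 − 81/n)^n → e^(−81), and raising to the 7th power gives e^(−567).
More precisely, ln[(1 − 81/n)^(7n)] = 7n · ln(1 − 81/n) = 7n · (-81/n + O(1/n^2)) = -567 + O(1/n) → -567.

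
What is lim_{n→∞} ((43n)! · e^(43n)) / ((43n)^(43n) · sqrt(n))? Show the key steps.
lim = sqrt(2π·43)

Stirling: (43n)! ~ sqrt(2π·43n) · (43n/e)^(43n). Hence
  (43n)! · e^(43n) / (43n)^(43n) ~ sqrt(2π·43n).
Dividing by sqrt(n): sqrt(2π·43n) / sqrt(n) = sqrt(2π·43) · n^((1−1)/2), so the limit is sqrt(2π·43).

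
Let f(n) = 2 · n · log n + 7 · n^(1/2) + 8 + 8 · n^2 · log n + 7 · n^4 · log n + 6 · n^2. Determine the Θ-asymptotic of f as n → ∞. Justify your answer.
f(n) ∈ Θ(n^4 · log n)

Compare the terms by growth order. For large n, n^a · (log n)^b dominates n^a' · (log n)^b' iff a > a', or (a = a' and b > b'). Ranking the 6 terms shows the dominant one is 7 · n^4 · log n. Hence f(n) ∈ Θ(n^4 · log n).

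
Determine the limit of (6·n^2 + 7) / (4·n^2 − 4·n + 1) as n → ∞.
lim = 6/4 = 3/2

For large n the leading n^2 terms dominate both numerator and denominator. Dividing top and bottom by n^2, every other term tends to 0, leaving 6/4 = 3/2.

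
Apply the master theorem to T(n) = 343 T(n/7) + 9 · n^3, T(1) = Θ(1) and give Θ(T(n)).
T(n) = Θ(n^3 log n)

log_7 343 = 3, and f(n) = 9 · n^3 = Θ(n^(log_7 343)). This is Case 2 of the master theorem: T(n) = Θ(f(n) · log n) = Θ(n^3 log n).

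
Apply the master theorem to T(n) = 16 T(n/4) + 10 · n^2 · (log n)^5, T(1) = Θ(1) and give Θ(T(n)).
T(n) = Θ(n^2 · (log n)^6)

Here log_4 16 = 2 and f(n) = 10 · n^2 · (log n)^5 = Θ(n^(log_4 16) · (log n)^5). This is the extended Case 2 of the master theorem (f matches the critical exponent up to log factors), giving T(n) = Θ(n^(log_4 16) · (log n)^(5+1)) = Θ(n^2 · (log n)^6).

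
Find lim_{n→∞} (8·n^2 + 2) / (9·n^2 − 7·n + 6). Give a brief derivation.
lim = 8/9

For large n the leading n^2 terms dominate both numerator and denominator. Dividing top and bottom by n^2, every other term tends to 0, leaving 8/9.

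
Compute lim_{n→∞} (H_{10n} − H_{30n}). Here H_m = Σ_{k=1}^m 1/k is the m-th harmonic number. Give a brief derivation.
lim = ln(10/30) = −ln 3

Euler-Maclaurin gives H_m = ln m + γ + 1/(2m) + O(1/m^2). The γ and O(1/m) terms cancel in the difference:
  H_{10n} − H_{30n} = ln(10n) − ln(30n) + O(1/n) = ln(10/30) + O(1/n).
Hence the limit is ln(10/30) = −ln 3.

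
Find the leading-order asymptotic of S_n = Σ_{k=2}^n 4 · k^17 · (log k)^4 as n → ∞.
S_n ~ 2 · n^18 · (log n)^4 / 9

By integral comparison, S_n = ∫_1^n 4 · x^17 · (log x)^4 dx + O(n^17 · (log n)^4). For the integral, the leading term of ∫_1^n x^17 (log x)^4 dx is n^18/18 · (log n)^4 (by repeated integration by parts; each step lowers the log-exponent and produces a relatively O(1/log n) correction). Hence S_n ~ 2 · n^18 · (log n)^4 / 9.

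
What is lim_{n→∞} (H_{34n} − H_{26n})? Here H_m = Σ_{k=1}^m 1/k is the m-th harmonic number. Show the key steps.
lim = ln(34/26) = ln(17/13)

Euler-Maclaurin gives H_m = ln m + γ + 1/(2m) + O(1/m^2). The γ and O(1/m) terms cancel in the difference:
  H_{34n} − H_{26n} = ln(34n) − ln(26n) + O(1/n) = ln(34/26) + O(1/n).
Hence the limit is ln(34/26) = ln(17/13).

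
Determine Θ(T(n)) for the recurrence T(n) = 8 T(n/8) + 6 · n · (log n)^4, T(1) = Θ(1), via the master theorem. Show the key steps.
T(n) = Θ(n · (log n)^5)

Here log_8 8 = 1 and f(n) = 6 · n · (log n)^4 = Θ(n^(log_8 8) · (log n)^4). This is the extended Case 2 of the master theorem (f matches the critical exponent up to log factors), giving T(n) = Θ(n^(log_8 8) · (log n)^(4+1)) = Θ(n · (log n)^5).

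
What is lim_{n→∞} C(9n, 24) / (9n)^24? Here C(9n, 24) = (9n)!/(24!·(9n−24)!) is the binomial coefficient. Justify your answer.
lim = 1/24! = 1/620448401733239439360000

With N = 9n → ∞: C(N, 24) / N^24 = [N(N−1)…(N−23)] / (24! · N^24) = (1/24!) · 1 · (1 − 1/(9n)) · … · (1 − 23/(9n)). Each factor → 1 as N → ∞, so the limit is 1/24! = 1/620448401733239439360000.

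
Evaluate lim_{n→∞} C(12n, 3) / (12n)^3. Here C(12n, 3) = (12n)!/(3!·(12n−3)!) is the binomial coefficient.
lim = 1/3! = 1/6

With N = 12n → ∞: C(N, 3) / N^3 = [N(N−1)…(N−2)] / (3! · N^3) = (1/3!) · 1 · (1 − 1/(12n)) · (1 − 2/(12n)). Each factor → 1 as N → ∞, so the limit is 1/3! = 1/6.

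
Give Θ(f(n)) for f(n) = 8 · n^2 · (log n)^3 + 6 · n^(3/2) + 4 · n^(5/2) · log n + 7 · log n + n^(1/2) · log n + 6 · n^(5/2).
f(n) ∈ Θ(n^(5/2) · log n)

Compare the terms by growth order. For large n, n^a · (log n)^b dominates n^a' · (log n)^b' iff a > a', or (a = a' and b > b'). Ranking the 6 terms shows the dominant one is 4 · n^(5/2) · log n. Hence f(n) ∈ Θ(n^(5/2) · log n).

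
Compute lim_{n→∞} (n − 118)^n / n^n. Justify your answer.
lim = e^(−118)

Rewrite as (1 − 118/n)^(n). By the standard limit (1 + x/n)^n → e^x, we have (1 − 118/n)^n → e^(−118), and raising to the 1st power gives e^(−118).
More precisely, ln[(1 − 118/n)^(n)] = n · ln(1 − 118/n) = n · (-118/n + O(1/n^2)) = -118 + O(1/n) → -118.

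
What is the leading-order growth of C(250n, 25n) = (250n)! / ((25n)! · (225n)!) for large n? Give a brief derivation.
C(250n, 25n) ~ (10000000000/387420489)^(25n) · sqrt(5/(9π·25n))

Write N = 25n. Apply Stirling to each factorial:
  (10N)! ~ sqrt(2π·10N) · (10N/e)^(10N),
  N! ~ sqrt(2π N) · (N/e)^N,
  (9N)! ~ sqrt(2π·9N) · (9N/e)^(9N).
The exponential factors combine to (10N)^(10N) / (N^N · (9N)^(9N)) = 10^(10N)/9^(9N) = (10^10/9^9)^N = (10000000000/387420489)^N.
The square-root prefactors combine to sqrt(2π·10N) / (sqrt(2π N)·sqrt(2π·9N)) = sqrt(10 / (2π·9·N)) = sqrt(5/(9π·25n)).
Substituting N = 25n: C(250n, 25n) ~ (10000000000/387420489)^(25n) · sqrt(5/(9π·25n)).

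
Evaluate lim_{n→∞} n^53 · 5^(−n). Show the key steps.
lim = 0

Exponentials with base > 1 dominate every fixed polynomial: for any fixed c, n^c / 5^n → 0 as n → ∞ (e.g. by the ratio test, or by writing 5^n = e^(n ln 5) and noting e^(n ln 5) / n^c → ∞). Hence n^53 · 5^(−n) = n^53 / 5^n → 0.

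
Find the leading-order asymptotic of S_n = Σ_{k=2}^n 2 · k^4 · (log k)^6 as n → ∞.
S_n ~ 2 · n^5 · (log n)^6 / 5

By integral comparison, S_n = ∫_1^n 2 · x^4 · (log x)^6 dx + O(n^4 · (log n)^6). For the integral, the leading term of ∫_1^n x^4 (log x)^6 dx is n^5/5 · (log n)^6 (by repeated integration by parts; each step lowers the log-exponent and produces a relatively O(1/log n) correction). Hence S_n ~ 2 · n^5 · (log n)^6 / 5.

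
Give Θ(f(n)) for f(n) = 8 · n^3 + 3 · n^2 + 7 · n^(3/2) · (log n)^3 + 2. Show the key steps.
f(n) ∈ Θ(n^3)

Compare the terms by growth order. For large n, n^a · (log n)^b dominates n^a' · (log n)^b' iff a > a', or (a = a' and b > b'). Ranking the 4 terms shows the dominant one is 8 · n^3. Hence f(n) ∈ Θ(n^3).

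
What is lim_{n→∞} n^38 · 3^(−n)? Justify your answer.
lim = 0

Exponentials with base > 1 dominate every fixed polynomial: for any fixed c, n^c / 3^n → 0 as n → ∞ (e.g. by the ratio test, or by writing 3^n = e^(n ln 3) and noting e^(n ln 3) / n^c → ∞). Hence n^38 · 3^(−n) = n^38 / 3^n → 0.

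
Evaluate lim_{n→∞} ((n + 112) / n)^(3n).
lim = e^336

Rewrite as (1 + 112/n)^(3n). By the standard limit (1 + x/n)^n → e^x, we have (1 + 112/n)^n → e^112, and raising to the 3rd power gives e^336.
More precisely, ln[(1 + 112/n)^(3n)] = 3n · ln(1 + 112/n) = 3n · (112/n + O(1/n^2)) = 336 + O(1/n) → 336.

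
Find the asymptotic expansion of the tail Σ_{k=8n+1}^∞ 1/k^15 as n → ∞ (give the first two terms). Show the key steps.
Σ_{k>8n} 1/k^15 = 1/(14 · (8n)^14) − 1/(2 · (8n)^15) + O(1/(8n)^16)

Compare to the integral: ∫_{8n}^∞ x^(−15) dx = [−x^(−14)/14]_{8n}^∞ = 1/((15−1)·(8n)^14). The Euler-Maclaurin correction adds −f(8n)/2 = −1/(2·(8n)^15). Euler-Maclaurin then gives
  Σ_{k>8n} 1/k^15 = ∫_{8n}^∞ dx/x^15 − 1/(2·(8n)^15) + O(1/(8n)^16).
(Equivalently this is ζ(15) − Σ_{k≤8n} 1/k^15.)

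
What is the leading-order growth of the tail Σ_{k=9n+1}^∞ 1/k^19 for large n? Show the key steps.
Σ_{k>9n} 1/k^19 ~ 1/(18 · (9n)^18)

Compare to the integral: ∫_{9n}^∞ x^(−19) dx = [−x^(−18)/18]_{9n}^∞ = 1/((19−1)·(9n)^18). Euler-Maclaurin then gives
  Σ_{k>9n} 1/k^19 = ∫_{9n}^∞ dx/x^19 − 1/(2·(9n)^19) + O(1/(9n)^20).
(Equivalently this is ζ(19) − Σ_{k≤9n} 1/k^19.)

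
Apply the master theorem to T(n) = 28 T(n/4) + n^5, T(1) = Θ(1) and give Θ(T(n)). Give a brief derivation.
T(n) = Θ(n^5)

log_4 28 ≈ 2.404. f(n) = n^5 dominates n^(log_4 28) since 5 > 2.404, and the regularity condition a·f(n/b) = 28·(n/4)^5 = (28/1024)·n^5 ≤ c·f(n) holds with c = 28/1024 ≈ 0.0273 < 1. So this is Case 3: T(n) = Θ(f(n)) = Θ(n^5).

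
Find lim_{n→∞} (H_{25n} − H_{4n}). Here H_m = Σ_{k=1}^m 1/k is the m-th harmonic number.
lim = ln(25/4)

Euler-Maclaurin gives H_m = ln m + γ + 1/(2m) + O(1/m^2). The γ and O(1/m) terms cancel in the difference:
  H_{25n} − H_{4n} = ln(25n) − ln(4n) + O(1/n) = ln(25/4) + O(1/n).
Hence the limit is ln(25/4).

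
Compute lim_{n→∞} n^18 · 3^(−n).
lim = 0

Exponentials with base > 1 dominate every fixed polynomial: for any fixed c, n^c / 3^n → 0 as n → ∞ (e.g. by the ratio test, or by writing 3^n = e^(n ln 3) and noting e^(n ln 3) / n^c → ∞). Hence n^18 · 3^(−n) = n^18 / 3^n → 0.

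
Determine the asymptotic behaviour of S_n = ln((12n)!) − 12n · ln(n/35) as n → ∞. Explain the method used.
S_n ~ 12n · (ln 420 − 1) + O(ln n)

Stirling: ln((12n)!) = 12n ln(12n) − 12n + O(ln n).
  S_n = 12n ln(12n) − 12n − 12n ln(n/35) + O(ln n)
      = 12n ln(12n) − 12n ln n + 12n ln 35 − 12n + O(ln n)
      = 12n ln 12 + 12n ln 35 − 12n + O(ln n)
      = 12n (ln 420 − 1) + O(ln n).
Numerically ln(420) − 1 ≈ 5.0403.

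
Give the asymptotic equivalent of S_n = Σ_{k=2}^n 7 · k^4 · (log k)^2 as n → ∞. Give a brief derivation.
S_n ~ 7 · n^5 · (log n)^2 / 5

By integral comparison, S_n = ∫_1^n 7 · x^4 · (log x)^2 dx + O(n^4 · (log n)^2). For the integral, the leading term of ∫_1^n x^4 (log x)^2 dx is n^5/5 · (log n)^2 (by repeated integration by parts; each step lowers the log-exponent and produces a relatively O(1/log n) correction). Hence S_n ~ 7 · n^5 · (log n)^2 / 5.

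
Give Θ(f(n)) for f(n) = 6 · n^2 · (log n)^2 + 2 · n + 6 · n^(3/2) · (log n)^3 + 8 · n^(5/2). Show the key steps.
f(n) ∈ Θ(n^(5/2))

Compare the terms by growth order. For large n, n^a · (log n)^b dominates n^a' · (log n)^b' iff a > a', or (a = a' and b > b'). Ranking the 4 terms shows the dominant one is 8 · n^(5/2). Hence f(n) ∈ Θ(n^(5/2)).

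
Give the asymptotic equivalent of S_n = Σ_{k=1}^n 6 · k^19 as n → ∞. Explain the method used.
S_n ~ 3 · n^20 / 10

By integral comparison (Euler-Maclaurin), Σ_{k=1}^n 6 · k^19 = 6 · ∫_0^n x^19 dx + O(n^19) = 6 · n^20/20 = 3 · n^20 / 10 + O(n^19). (Equivalently, Faulhaber's formula gives the same leading term.)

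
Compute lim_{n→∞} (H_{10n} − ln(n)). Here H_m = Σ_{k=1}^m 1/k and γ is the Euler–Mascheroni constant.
lim = ln 10 + γ

By Euler-Maclaurin, H_m = ln m + γ + O(1/m). So
  H_{10n} − ln(n) = ln(10n) + γ − ln(n) + O(1/n)
                       = ln(10/1) + γ + O(1/n).
Hence the limit is ln(10/1) + γ.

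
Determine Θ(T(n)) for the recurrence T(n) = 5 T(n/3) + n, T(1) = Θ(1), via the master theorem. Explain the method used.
T(n) = Θ(n^(log_3 5))

Master theorem: compare f(n) = n to n^(log_3 5) where log_3 5 ≈ 1.465. Since 1 < log_3 5, we have f(n) = O(n^(log_3 5 − ε)) for some ε > 0 — Case 1. Hence T(n) = Θ(n^(log_3 5)).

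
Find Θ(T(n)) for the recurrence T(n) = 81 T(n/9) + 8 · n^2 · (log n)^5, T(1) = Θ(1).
T(n) = Θ(n^2 · (log n)^6)

Here log_9 81 = 2 and f(n) = 8 · n^2 · (log n)^5 = Θ(n^(log_9 81) · (log n)^5). This is the extended Case 2 of the master theorem (f matches the critical exponent up to log factors), giving T(n) = Θ(n^(log_9 81) · (log n)^(5+1)) = Θ(n^2 · (log n)^6).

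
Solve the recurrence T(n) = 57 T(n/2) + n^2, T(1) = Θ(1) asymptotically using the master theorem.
T(n) = Θ(n^(log_2 57))

Master theorem: compare f(n) = n^2 to n^(log_2 57) where log_2 57 ≈ 5.833. Since 2 < log_2 57, we have f(n) = O(n^(log_2 57 − ε)) for some ε > 0 — Case 1. Hence T(n) = Θ(n^(log_2 57)).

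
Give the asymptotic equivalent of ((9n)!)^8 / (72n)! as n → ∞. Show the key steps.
((9n)!)^8/(72n)! ~ ((2π·9n)^(7/2) / sqrt(8)) · 8^(−8·9n)  →  0

Write N = 9n. Stirling: N! ~ sqrt(2π N)(N/e)^N and (8N)! ~ sqrt(2π·8N)·(8N/e)^(8N).
  (N!)^8/(8N)! ~ (2π N)^(8/2) (N/e)^(8N) / [sqrt(2π·8N) (8N/e)^(8N)]
     = (2π N)^(8/2) / sqrt(2π·8N) · (N/(8N))^(8N)
     = (2π N)^((8−1)/2) / sqrt(8) · 8^(−8N).
Since 8^8 > 1, the factor 8^(−8N) decays exponentially, so the ratio → 0. Substituting N = 9n gives the stated form.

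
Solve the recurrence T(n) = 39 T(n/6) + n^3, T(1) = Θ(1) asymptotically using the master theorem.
T(n) = Θ(n^3)

log_6 39 ≈ 2.045. f(n) = n^3 dominates n^(log_6 39) since 3 > 2.045, and the regularity condition a·f(n/b) = 39·(n/6)^3 = (39/216)·n^3 ≤ c·f(n) holds with c = 39/216 ≈ 0.181 < 1. So this is Case 3: T(n) = Θ(f(n)) = Θ(n^3).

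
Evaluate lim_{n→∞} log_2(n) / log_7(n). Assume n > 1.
lim = ln(7) / ln(2) = log_2(7)

Change of base: log_2(n) = ln n / ln 2 and log_7(n) = ln n / ln 7. The ratio is (ln n / ln 2) · (ln 7 / ln n) = ln 7 / ln 2, a constant independent of n. So the limit is ln 7 / ln 2 = log_2(7).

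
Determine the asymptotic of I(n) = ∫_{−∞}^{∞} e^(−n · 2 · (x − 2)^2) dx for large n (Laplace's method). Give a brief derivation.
I(n) = sqrt(π/(2n))

Here φ(x) = 2 · (x − 2)^2 has its unique minimum at x* = 2 with φ(x*) = 0 and φ''(x*) = 4. Laplace's method gives
  I(n) ~ e^(−n φ(x*)) · sqrt(2π / (n · φ''(x*))) = sqrt(2π / (4n)) = sqrt(π/(2n)).
This is exact: substituting u = (x − 2)·sqrt(2n) gives I(n) = (1/sqrt(2n)) ∫_{−∞}^{∞} e^(−u^2) du = sqrt(π/(2n)).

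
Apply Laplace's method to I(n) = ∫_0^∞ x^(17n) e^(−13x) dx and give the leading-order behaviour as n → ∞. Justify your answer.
I(n) ~ (sqrt(2π·17n) / 13) · (17n/(13e))^(17n)

Write the integrand as exp(17n ln x − 13x) and set f(x) = 17n ln x − 13x. Then f'(x) = 17n/x − 13 = 0 at x* = 17n/13, and f''(x*) = −17n/x*^2 = −13^2/(17n). Laplace's method (interior maximum) gives
  I(n) ~ e^(f(x*)) · sqrt(2π / |f''(x*)|)
        = exp(17n ln(17n/13) − 17n) · sqrt(2π · 17n / 13^2)
        = (17n/13)^(17n) e^(−17n) · sqrt(2π·17n) / 13
        = (sqrt(2π·17n) / 13) · (17n/(13e))^(17n).
This matches Γ(17n+1)/13^(17n+1) with Stirling applied to Γ.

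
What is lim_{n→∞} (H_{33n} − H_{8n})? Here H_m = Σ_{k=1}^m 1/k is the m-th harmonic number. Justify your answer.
lim = ln(33/8)

Euler-Maclaurin gives H_m = ln m + γ + 1/(2m) + O(1/m^2). The γ and O(1/m) terms cancel in the difference:
  H_{33n} − H_{8n} = ln(33n) − ln(8n) + O(1/n) = ln(33/8) + O(1/n).
Hence the limit is ln(33/8).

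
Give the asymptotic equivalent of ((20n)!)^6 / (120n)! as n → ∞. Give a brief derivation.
((20n)!)^6/(120n)! ~ ((2π·20n)^(5/2) / sqrt(6)) · 6^(−6·20n)  →  0

Write N = 20n. Stirling: N! ~ sqrt(2π N)(N/e)^N and (6N)! ~ sqrt(2π·6N)·(6N/e)^(6N).
  (N!)^6/(6N)! ~ (2π N)^(6/2) (N/e)^(6N) / [sqrt(2π·6N) (6N/e)^(6N)]
     = (2π N)^(6/2) / sqrt(2π·6N) · (N/(6N))^(6N)
     = (2π N)^((6−1)/2) / sqrt(6) · 6^(−6N).
Since 6^6 > 1, the factor 6^(−6N) decays exponentially, so the ratio → 0. Substituting N = 20n gives the stated form.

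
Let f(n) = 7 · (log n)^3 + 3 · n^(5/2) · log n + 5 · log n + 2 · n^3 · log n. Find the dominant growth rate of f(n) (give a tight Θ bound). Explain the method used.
f(n) ∈ Θ(n^3 · log n)

Compare the terms by growth order. For large n, n^a · (log n)^b dominates n^a' · (log n)^b' iff a > a', or (a = a' and b > b'). Ranking the 4 terms shows the dominant one is 2 · n^3 · log n. Hence f(n) ∈ Θ(n^3 · log n).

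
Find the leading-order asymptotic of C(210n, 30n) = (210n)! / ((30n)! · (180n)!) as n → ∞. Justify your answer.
C(210n, 30n) ~ (823543/46656)^(30n) · sqrt(7/(12π·30n))

Write N = 30n. Apply Stirling to each factorial:
  (7N)! ~ sqrt(2π·7N) · (7N/e)^(7N),
  N! ~ sqrt(2π N) · (N/e)^N,
  (6N)! ~ sqrt(2π·6N) · (6N/e)^(6N).
The exponential factors combine to (7N)^(7N) / (N^N · (6N)^(6N)) = 7^(7N)/6^(6N) = (7^7/6^6)^N = (823543/46656)^N.
The square-root prefactors combine to sqrt(2π·7N) / (sqrt(2π N)·sqrt(2π·6N)) = sqrt(7 / (2π·6·N)) = sqrt(7/(12π·30n)).
Substituting N = 30n: C(210n, 30n) ~ (823543/46656)^(30n) · sqrt(7/(12π·30n)).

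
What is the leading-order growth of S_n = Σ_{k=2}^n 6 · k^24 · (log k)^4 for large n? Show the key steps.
S_n ~ 6 · n^25 · (log n)^4 / 25

By integral comparison, S_n = ∫_1^n 6 · x^24 · (log x)^4 dx + O(n^24 · (log n)^4). For the integral, the leading term of ∫_1^n x^24 (log x)^4 dx is n^25/25 · (log n)^4 (by repeated integration by parts; each step lowers the log-exponent and produces a relatively O(1/log n) correction). Hence S_n ~ 6 · n^25 · (log n)^4 / 25.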